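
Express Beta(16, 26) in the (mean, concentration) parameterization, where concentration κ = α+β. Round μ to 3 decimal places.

κ = α+β = 16+26 = 42; μ = α/κ = 16/42 = 0.381.

μ = 0.381, κ = 42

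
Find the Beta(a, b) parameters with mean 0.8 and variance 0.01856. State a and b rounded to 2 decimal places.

a = 6.10, b = 1.52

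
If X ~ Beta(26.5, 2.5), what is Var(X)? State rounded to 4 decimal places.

0.0026

α+β = 29.0 and αβ = 66.25, so Var = αβ/[(α+β)²(α+β+1)] = 66.25/25230.000 = 0.0026.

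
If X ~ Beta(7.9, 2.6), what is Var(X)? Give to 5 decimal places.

0.01620

μ = 7.9/10.5 = 0.752381; Var = μ(1−μ)/(α+β+1) = 0.1863039/11.5 = 0.01620.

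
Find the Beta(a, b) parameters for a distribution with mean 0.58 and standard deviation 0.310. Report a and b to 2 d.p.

Variance = 0.310² = 0.096100. The moment-matching identity a+b = μ(1−μ)/Var − 1 gives
a+b = 0.2436/0.096100 − 1 = 1.5349, so a = μ·1.5349 = 0.89 and b = (1−μ)·1.5349 = 0.64.

a = 0.89, b = 0.64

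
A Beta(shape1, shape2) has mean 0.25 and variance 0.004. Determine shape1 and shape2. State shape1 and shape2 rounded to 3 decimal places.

shape1 = 11.469, shape2 = 34.406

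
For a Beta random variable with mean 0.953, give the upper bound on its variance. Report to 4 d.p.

0.0448

Var = μ(1−μ)/(α+β+1), which approaches μ(1−μ) as α+β → 0.
So the supremum is μ(1−μ) = 0.953×0.047 = 0.0448.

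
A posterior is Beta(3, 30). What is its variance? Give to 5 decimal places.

Var = αβ/[(α+β)²(α+β+1)] = (3×30)/(33²×34) = 90/37026 = 0.00243.

0.00243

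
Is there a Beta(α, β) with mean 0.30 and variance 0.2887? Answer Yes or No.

No

A Beta with mean μ has variance μ(1−μ)/(α+β+1) < μ(1−μ).
Here μ(1−μ) = 0.30×0.70 = 0.2100, and 0.2887 ≥ 0.2100.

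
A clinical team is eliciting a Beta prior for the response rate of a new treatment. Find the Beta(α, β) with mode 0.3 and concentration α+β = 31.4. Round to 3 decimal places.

Since the density peak of Beta(α,β) is at (α−1)/(α+β−2),
α = 1 + 0.3(31.4−2) = 9.820 and β = 31.4 − 9.820 = 21.580.

α = 9.820, β = 21.580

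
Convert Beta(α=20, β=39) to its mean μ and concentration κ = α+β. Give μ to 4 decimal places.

μ = 0.3390, κ = 59

κ = α+β = 20+39 = 59; μ = α/κ = 20/59 = 0.3390.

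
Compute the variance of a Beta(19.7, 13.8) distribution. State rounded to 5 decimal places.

0.00702

μ = 19.7/33.5 = 0.588060; Var = μ(1−μ)/(α+β+1) = 0.2422455/34.5 = 0.00702.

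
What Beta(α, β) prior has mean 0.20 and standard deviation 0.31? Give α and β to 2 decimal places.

Variance = 0.31² = 0.0961. The moment-matching identity α+β = μ(1−μ)/Var − 1 gives
α+β = 0.1600/0.0961 − 1 = 0.6649, so α = μ·0.6649 = 0.13 and β = (1−μ)·0.6649 = 0.53.

α = 0.13, β = 0.53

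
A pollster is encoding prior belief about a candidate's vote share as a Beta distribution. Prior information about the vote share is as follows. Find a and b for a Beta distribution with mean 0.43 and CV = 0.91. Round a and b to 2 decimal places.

Var = (CV·μ)² = (0.91×0.43)² = 0.153116.
a+b = μ(1−μ)/Var − 1 = 0.2451/0.153116 − 1 = 0.6008.
Thus a = 0.43·0.6008 = 0.26 and b = 0.57·0.6008 = 0.34.

a = 0.26, b = 0.34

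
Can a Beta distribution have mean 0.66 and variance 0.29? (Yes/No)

For any Beta, Var(X) < E[X]·(1−E[X]).
Here μ(1−μ) = 0.66×0.34 = 0.2244, and 0.29 ≥ 0.2244.

No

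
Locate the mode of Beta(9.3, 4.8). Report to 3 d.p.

With α,β > 1, mode = (α−1)/(α+β−2) = 8.3/12.1 = 0.686.

0.686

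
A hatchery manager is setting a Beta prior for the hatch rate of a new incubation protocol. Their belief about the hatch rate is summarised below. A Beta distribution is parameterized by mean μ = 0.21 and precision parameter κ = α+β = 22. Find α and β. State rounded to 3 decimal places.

α = μκ = 0.21×22 = 4.620 and β = (1−μ)κ = 0.79×22 = 17.380.

α = 4.620, β = 17.380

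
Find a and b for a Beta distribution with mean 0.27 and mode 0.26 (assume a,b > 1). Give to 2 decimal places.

Let s = a+b. Mean gives a = μs = 0.27s; mode gives (a−1)/(s−2) = 0.26.
Substituting: 0.27s − 1 = 0.26(s−2) = 0.26s − 0.52, so 0.01s = 0.48 and s = 48.0000.
Then a = 0.27×48.0000 = 12.96 and b = s−a = 35.04.

a = 12.96, b = 35.04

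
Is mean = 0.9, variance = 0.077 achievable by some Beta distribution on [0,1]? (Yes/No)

A Beta with mean μ has variance μ(1−μ)/(α+β+1) < μ(1−μ).
Here μ(1−μ) = 0.9×0.1 = 0.09, and 0.077 < 0.09.

Yes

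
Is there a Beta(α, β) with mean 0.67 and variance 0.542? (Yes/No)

For any Beta, Var(X) < E[X]·(1−E[X]).
Here μ(1−μ) = 0.67×0.33 = 0.2211, and 0.542 ≥ 0.2211.

No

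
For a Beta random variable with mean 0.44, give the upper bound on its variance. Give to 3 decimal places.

0.246

For fixed mean μ the Beta variance is μ(1−μ)/(α+β+1), increasing as α+β decreases.
Its least upper bound (not attained) is μ(1−μ) = 0.44·0.56 = 0.246.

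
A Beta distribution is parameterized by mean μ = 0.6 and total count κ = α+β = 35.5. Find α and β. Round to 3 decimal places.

Split κ in proportion μ : (1−μ): α = 0.6·35.5 = 21.300, β = 35.5 − 21.300 = 14.200.

α = 21.300, β = 14.200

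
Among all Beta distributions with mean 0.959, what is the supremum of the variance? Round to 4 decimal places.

For fixed mean μ the Beta variance is μ(1−μ)/(α+β+1), increasing as α+β decreases.
Its least upper bound (not attained) is μ(1−μ) = 0.959·0.041 = 0.0393.

0.0393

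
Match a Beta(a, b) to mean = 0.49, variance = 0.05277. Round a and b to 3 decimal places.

Write ν = a+b; then a = μν and Var = μ(1−μ)/(ν+1).
ν = μ(1−μ)/Var − 1 = 0.2499/0.05277 − 1 = 3.7356.
a = 0.49·3.7356 = 1.830, b = 0.51·3.7356 = 1.905.

a = 1.830, b = 1.905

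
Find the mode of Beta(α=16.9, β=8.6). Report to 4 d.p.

With α,β > 1, mode = (α−1)/(α+β−2) = 15.9/23.5 = 0.6766.

0.6766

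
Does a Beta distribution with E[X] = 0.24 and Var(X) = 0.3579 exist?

For any Beta, Var(X) < E[X]·(1−E[X]).
Here μ(1−μ) = 0.24×0.76 = 0.1824, and 0.3579 ≥ 0.1824.

No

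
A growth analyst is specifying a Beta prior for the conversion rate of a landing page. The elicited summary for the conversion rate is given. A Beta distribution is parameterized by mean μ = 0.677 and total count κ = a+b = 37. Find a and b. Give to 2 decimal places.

Split κ in proportion μ : (1−μ): a = 0.677·37 = 25.05, b = 37 − 25.05 = 11.95.

a = 25.05, b = 11.95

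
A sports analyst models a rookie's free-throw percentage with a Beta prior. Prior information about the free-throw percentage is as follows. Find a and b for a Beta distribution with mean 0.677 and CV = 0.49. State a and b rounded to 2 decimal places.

a = 0.67, b = 0.32

Var = (CV·μ)² = (0.49×0.677)² = 0.110045.
a+b = μ(1−μ)/Var − 1 = 0.218671/0.110045 − 1 = 0.9871.
Thus a = 0.677·0.9871 = 0.67 and b = 0.323·0.9871 = 0.32.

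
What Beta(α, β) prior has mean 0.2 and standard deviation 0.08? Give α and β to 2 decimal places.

α = 4.80, β = 19.20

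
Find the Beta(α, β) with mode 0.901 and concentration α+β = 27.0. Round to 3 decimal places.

α = 23.525, β = 3.475

Since the density peak of Beta(α,β) is at (α−1)/(α+β−2),
α = 1 + 0.901(27.0−2) = 23.525 and β = 27.0 − 23.525 = 3.475.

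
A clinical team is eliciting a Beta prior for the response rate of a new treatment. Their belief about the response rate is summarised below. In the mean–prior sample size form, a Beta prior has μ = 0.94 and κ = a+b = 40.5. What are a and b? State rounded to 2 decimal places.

a = 38.07, b = 2.43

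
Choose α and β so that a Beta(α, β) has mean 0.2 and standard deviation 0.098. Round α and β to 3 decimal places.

σ² = 0.098² = 0.009604.
With s = α+β, Var = μ(1−μ)/(s+1), so s+1 = (0.2×0.8)/0.009604 = 16.6597 and s = 15.6597.
α = μs = 3.132, β = (1−μ)s = 12.528.

α = 3.132, β = 12.528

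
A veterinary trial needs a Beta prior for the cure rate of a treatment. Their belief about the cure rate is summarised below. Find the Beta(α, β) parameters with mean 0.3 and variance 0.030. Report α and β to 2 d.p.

α = 1.80, β = 4.20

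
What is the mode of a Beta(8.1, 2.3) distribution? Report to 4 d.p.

0.8452

The density x^(α−1)(1−x)^(β−1) is maximised at (α−1)/(α+β−2) = 7.1/8.4 = 0.8452.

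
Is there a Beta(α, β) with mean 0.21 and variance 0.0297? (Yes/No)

Yes

A Beta with mean μ has variance μ(1−μ)/(α+β+1) < μ(1−μ).
Here μ(1−μ) = 0.21×0.79 = 0.1659, and 0.0297 < 0.1659.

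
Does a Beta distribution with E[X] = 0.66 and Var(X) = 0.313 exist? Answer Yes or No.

For any Beta, Var(X) < E[X]·(1−E[X]).
Here μ(1−μ) = 0.66×0.34 = 0.2244, and 0.313 ≥ 0.2244.

No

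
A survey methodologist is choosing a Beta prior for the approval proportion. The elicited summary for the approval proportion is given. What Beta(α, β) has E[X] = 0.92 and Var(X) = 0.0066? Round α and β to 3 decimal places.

α = 9.339, β = 0.812

By moment matching, α+β = μ(1−μ)/σ² − 1 = (0.92·0.08)/0.0066 − 1 = 11.1515 − 1 = 10.1515.
Since α/(α+β) = μ, α = 0.92·10.1515 = 9.339 and β = 0.08·10.1515 = 0.812.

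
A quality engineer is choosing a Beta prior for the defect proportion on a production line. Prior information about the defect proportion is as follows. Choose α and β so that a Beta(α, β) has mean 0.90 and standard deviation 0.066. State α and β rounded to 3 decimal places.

σ² = 0.066² = 0.004356.
With s = α+β, Var = μ(1−μ)/(s+1), so s+1 = (0.90×0.10)/0.004356 = 20.6612 and s = 19.6612.
α = μs = 17.695, β = (1−μ)s = 1.966.

α = 17.695, β = 1.966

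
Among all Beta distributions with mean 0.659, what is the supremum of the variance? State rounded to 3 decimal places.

0.225

Var = μ(1−μ)/(α+β+1), which approaches μ(1−μ) as α+β → 0.
So the supremum is μ(1−μ) = 0.659×0.341 = 0.225.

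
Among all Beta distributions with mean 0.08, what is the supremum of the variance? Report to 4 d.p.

0.0736

For fixed mean μ the Beta variance is μ(1−μ)/(α+β+1), increasing as α+β decreases.
Its least upper bound (not attained) is μ(1−μ) = 0.08·0.92 = 0.0736.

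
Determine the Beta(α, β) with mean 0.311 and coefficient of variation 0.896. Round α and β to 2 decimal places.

σ = CV·μ = 0.896×0.311 = 0.27866, so σ² = 0.077649.
s+1 = μ(1−μ)/σ² = 0.214279/0.077649 = 2.7596, so s = α+β = 1.7596.
α = μs = 0.55, β = (1−μ)s = 1.21.

α = 0.55, β = 1.21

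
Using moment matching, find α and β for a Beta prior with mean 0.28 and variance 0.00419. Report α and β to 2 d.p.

α = 13.19, β = 33.92

By moment matching, α+β = μ(1−μ)/σ² − 1 = (0.28·0.72)/0.00419 − 1 = 48.1146 − 1 = 47.1146.
Since α/(α+β) = μ, α = 0.28·47.1146 = 13.19 and β = 0.72·47.1146 = 33.92.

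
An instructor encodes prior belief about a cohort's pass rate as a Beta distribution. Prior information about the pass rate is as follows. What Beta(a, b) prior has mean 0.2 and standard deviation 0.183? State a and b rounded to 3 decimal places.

a = 0.756, b = 3.022

σ² = 0.183² = 0.033489.
With s = a+b, Var = μ(1−μ)/(s+1), so s+1 = (0.2×0.8)/0.033489 = 4.7777 and s = 3.7777.
a = μs = 0.756, b = (1−μ)s = 3.022.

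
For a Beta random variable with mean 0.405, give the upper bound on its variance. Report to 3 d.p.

For fixed mean μ the Beta variance is μ(1−μ)/(α+β+1), increasing as α+β decreases.
Its least upper bound (not attained) is μ(1−μ) = 0.405·0.595 = 0.241.

0.241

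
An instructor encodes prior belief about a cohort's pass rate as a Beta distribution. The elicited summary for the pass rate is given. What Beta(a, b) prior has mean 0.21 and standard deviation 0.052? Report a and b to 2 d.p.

a = 12.67, b = 47.68

σ² = 0.052² = 0.002704.
With s = a+b, Var = μ(1−μ)/(s+1), so s+1 = (0.21×0.79)/0.002704 = 61.3536 and s = 60.3536.
a = μs = 12.67, b = (1−μ)s = 47.68.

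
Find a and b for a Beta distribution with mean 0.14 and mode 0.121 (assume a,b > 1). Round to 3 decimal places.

a = 5.585, b = 34.309

Let s = a+b. Mean gives a = μs = 0.14s; mode gives (a−1)/(s−2) = 0.121.
Substituting: 0.14s − 1 = 0.121(s−2) = 0.121s − 0.242, so 0.019s = 0.758 and s = 39.8947.
Then a = 0.14×39.8947 = 5.585 and b = s−a = 34.309.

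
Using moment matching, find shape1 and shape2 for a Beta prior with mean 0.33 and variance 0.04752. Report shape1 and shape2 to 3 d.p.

shape1 = 1.205, shape2 = 2.447

Let s = shape1+shape2. The Beta variance is μ(1−μ)/(s+1).
So s+1 = μ(1−μ)/σ² = (0.33×0.67)/0.04752 = 0.2211/0.04752 = 4.6528, giving s = 3.6528.
Then shape1 = μs = 0.33×3.6528 = 1.205 and shape2 = (1−μ)s = 0.67×3.6528 = 2.447.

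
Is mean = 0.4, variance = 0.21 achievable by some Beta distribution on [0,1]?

The Beta variance bound is σ² < μ(1−μ).
Here μ(1−μ) = 0.4×0.6 = 0.24, and 0.21 < 0.24.

Yes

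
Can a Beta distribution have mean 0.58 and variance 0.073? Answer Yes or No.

Yes

For any Beta, Var(X) < E[X]·(1−E[X]).
Here μ(1−μ) = 0.58×0.42 = 0.2436, and 0.073 < 0.2436.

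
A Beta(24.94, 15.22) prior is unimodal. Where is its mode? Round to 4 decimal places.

With α,β > 1, mode = (α−1)/(α+β−2) = 23.94/38.16 = 0.6274.

0.6274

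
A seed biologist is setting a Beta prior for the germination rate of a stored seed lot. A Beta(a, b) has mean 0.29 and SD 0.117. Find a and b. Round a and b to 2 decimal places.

a = 4.07, b = 9.97

Variance = 0.117² = 0.013689. The moment-matching identity a+b = μ(1−μ)/Var − 1 gives
a+b = 0.2059/0.013689 − 1 = 14.0413, so a = μ·14.0413 = 4.07 and b = (1−μ)·14.0413 = 9.97.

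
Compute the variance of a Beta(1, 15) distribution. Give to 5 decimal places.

μ = 1/16 = 0.062500; Var = μ(1−μ)/(α+β+1) = 0.0585938/17 = 0.00345.

0.00345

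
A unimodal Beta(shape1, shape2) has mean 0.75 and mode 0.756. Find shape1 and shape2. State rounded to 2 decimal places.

shape1 = 64.00, shape2 = 21.33

Let s = shape1+shape2. Mean gives shape1 = μs = 0.75s; mode gives (shape1−1)/(s−2) = 0.756.
Substituting: 0.75s − 1 = 0.756(s−2) = 0.756s − 1.512, so -0.006s = -0.512 and s = 85.3333.
Then shape1 = 0.75×85.3333 = 64.00 and shape2 = s−shape1 = 21.33.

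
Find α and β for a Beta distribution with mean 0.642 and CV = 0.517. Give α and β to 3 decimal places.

α = 0.697, β = 0.389

σ = CV·μ = 0.517×0.642 = 0.33191, so σ² = 0.110167.
s+1 = μ(1−μ)/σ² = 0.229836/0.110167 = 2.0863, so s = α+β = 1.0863.
α = μs = 0.697, β = (1−μ)s = 0.389.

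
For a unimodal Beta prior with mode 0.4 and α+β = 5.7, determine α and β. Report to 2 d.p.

α = 2.48, β = 3.22

Since the density peak of Beta(α,β) is at (α−1)/(α+β−2),
α = 1 + 0.4(5.7−2) = 2.48 and β = 5.7 − 2.48 = 3.22.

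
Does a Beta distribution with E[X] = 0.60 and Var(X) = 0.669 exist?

No

For any Beta, Var(X) < E[X]·(1−E[X]).
Here μ(1−μ) = 0.60×0.40 = 0.2400, and 0.669 ≥ 0.2400.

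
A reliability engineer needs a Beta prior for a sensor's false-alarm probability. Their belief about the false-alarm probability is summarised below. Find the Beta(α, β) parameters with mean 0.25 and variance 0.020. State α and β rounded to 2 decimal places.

α = 2.09, β = 6.28

By moment matching, α+β = μ(1−μ)/σ² − 1 = (0.25·0.75)/0.020 − 1 = 9.3750 − 1 = 8.3750.
Since α/(α+β) = μ, α = 0.25·8.3750 = 2.09 and β = 0.75·8.3750 = 6.28.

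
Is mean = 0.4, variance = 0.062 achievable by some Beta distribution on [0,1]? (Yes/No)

A Beta with mean μ has variance μ(1−μ)/(α+β+1) < μ(1−μ).
Here μ(1−μ) = 0.4×0.6 = 0.24, and 0.062 < 0.24.

Yes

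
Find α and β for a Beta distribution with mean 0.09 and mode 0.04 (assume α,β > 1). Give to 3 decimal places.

α = 1.656, β = 16.744

Let s = α+β. Mean gives α = μs = 0.09s; mode gives (α−1)/(s−2) = 0.04.
Substituting: 0.09s − 1 = 0.04(s−2) = 0.04s − 0.08, so 0.05s = 0.92 and s = 18.4000.
Then α = 0.09×18.4000 = 1.656 and β = s−α = 16.744.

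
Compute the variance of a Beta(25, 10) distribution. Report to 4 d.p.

0.0057

Var = αβ/[(α+β)²(α+β+1)] = (25×10)/(35²×36) = 250/44100 = 0.0057.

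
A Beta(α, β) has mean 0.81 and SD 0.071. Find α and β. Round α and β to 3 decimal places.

Variance = 0.071² = 0.005041. The moment-matching identity α+β = μ(1−μ)/Var − 1 gives
α+β = 0.1539/0.005041 − 1 = 29.5297, so α = μ·29.5297 = 23.919 and β = (1−μ)·29.5297 = 5.611.

α = 23.919, β = 5.611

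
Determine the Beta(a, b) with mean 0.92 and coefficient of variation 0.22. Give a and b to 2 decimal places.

a = 0.73, b = 0.06

σ = CV·μ = 0.22×0.92 = 0.20240, so σ² = 0.040966.
s+1 = μ(1−μ)/σ² = 0.0736/0.040966 = 1.7966, so s = a+b = 0.7966.
a = μs = 0.73, b = (1−μ)s = 0.06.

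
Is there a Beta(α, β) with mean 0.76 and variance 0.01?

A Beta with mean μ has variance μ(1−μ)/(α+β+1) < μ(1−μ).
Here μ(1−μ) = 0.76×0.24 = 0.1824, and 0.01 < 0.1824.

Yes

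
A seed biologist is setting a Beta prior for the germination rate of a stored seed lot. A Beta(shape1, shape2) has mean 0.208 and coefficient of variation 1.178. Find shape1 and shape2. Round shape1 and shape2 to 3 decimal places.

shape1 = 0.363, shape2 = 1.381

Var = (CV·μ)² = (1.178×0.208)² = 0.060037.
shape1+shape2 = μ(1−μ)/Var − 1 = 0.164736/0.060037 − 1 = 1.7439.
Thus shape1 = 0.208·1.7439 = 0.363 and shape2 = 0.792·1.7439 = 1.381.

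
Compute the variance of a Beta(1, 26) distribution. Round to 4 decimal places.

0.0013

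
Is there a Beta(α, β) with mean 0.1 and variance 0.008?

For any Beta, Var(X) < E[X]·(1−E[X]).
Here μ(1−μ) = 0.1×0.9 = 0.09, and 0.008 < 0.09.

Yes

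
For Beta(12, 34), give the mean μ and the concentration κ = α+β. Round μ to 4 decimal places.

μ = 0.2609, κ = 46

κ = α+β = 12+34 = 46; μ = α/κ = 12/46 = 0.2609.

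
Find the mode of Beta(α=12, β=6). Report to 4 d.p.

0.6875

The density x^(α−1)(1−x)^(β−1) is maximised at (α−1)/(α+β−2) = 11/16 = 0.6875.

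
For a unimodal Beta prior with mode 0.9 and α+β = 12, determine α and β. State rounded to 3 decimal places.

For α,β>1 the mode is (α−1)/(α+β−2), so α = mode·(κ−2)+1 = 0.9×10+1 = 10.000.
And β = (1−mode)·(κ−2)+1 = 0.1×10+1 = 2.000.

α = 10.000, β = 2.000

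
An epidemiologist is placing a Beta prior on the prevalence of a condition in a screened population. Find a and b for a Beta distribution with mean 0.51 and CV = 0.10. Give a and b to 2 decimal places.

σ = CV·μ = 0.10×0.51 = 0.05100, so σ² = 0.002601.
s+1 = μ(1−μ)/σ² = 0.2499/0.002601 = 96.0784, so s = a+b = 95.0784.
a = μs = 48.49, b = (1−μ)s = 46.59.

a = 48.49, b = 46.59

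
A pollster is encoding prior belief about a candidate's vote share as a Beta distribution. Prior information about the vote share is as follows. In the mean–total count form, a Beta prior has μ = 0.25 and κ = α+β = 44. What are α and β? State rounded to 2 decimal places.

α = 11.00, β = 33.00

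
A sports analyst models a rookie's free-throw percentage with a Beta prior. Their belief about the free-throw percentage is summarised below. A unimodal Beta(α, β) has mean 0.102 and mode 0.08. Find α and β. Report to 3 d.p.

Let s = α+β. Mean gives α = μs = 0.102s; mode gives (α−1)/(s−2) = 0.08.
Substituting: 0.102s − 1 = 0.08(s−2) = 0.08s − 0.16, so 0.022s = 0.84 and s = 38.1818.
Then α = 0.102×38.1818 = 3.895 and β = s−α = 34.287.

α = 3.895, β = 34.287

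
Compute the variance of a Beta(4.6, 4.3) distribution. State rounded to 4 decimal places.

0.0252

μ = 4.6/8.9 = 0.516854; Var = μ(1−μ)/(α+β+1) = 0.2497159/9.9 = 0.0252.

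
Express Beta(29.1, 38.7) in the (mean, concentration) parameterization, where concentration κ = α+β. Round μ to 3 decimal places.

μ = 0.429, κ = 67.8

κ = α+β = 29.1+38.7 = 67.8; μ = α/κ = 29.1/67.8 = 0.429.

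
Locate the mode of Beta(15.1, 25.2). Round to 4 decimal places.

The density x^(α−1)(1−x)^(β−1) is maximised at (α−1)/(α+β−2) = 14.1/38.3 = 0.3681.

0.3681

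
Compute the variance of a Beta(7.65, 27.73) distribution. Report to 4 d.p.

0.0047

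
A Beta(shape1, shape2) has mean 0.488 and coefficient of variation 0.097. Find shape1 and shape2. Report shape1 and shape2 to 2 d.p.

shape1 = 53.93, shape2 = 56.58

Var = (CV·μ)² = (0.097×0.488)² = 0.002241.
shape1+shape2 = μ(1−μ)/Var − 1 = 0.249856/0.002241 − 1 = 110.5082.
Thus shape1 = 0.488·110.5082 = 53.93 and shape2 = 0.512·110.5082 = 56.58.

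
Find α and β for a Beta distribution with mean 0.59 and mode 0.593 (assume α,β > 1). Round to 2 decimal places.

α = 36.58, β = 25.42

With s = α+β: μ = α/s and mode = (α−1)/(s−2). Eliminating α = μs,
μs − 1 = m(s−2) ⇒ s(μ−m) = 1−2m ⇒ s = -0.186/-0.003 = 62.0000.
So α = μs = 36.58, β = (1−μ)s = 25.42.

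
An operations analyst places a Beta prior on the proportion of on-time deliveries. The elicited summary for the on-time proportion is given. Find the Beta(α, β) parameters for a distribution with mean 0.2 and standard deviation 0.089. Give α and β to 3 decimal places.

σ² = 0.089² = 0.007921.
With s = α+β, Var = μ(1−μ)/(s+1), so s+1 = (0.2×0.8)/0.007921 = 20.1995 and s = 19.1995.
α = μs = 3.840, β = (1−μ)s = 15.360.

α = 3.840, β = 15.360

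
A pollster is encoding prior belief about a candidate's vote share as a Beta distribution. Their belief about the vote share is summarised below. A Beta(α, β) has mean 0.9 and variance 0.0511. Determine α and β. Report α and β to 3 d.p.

α = 0.685, β = 0.076

By moment matching, α+β = μ(1−μ)/σ² − 1 = (0.9·0.1)/0.0511 − 1 = 1.7613 − 1 = 0.7613.
Since α/(α+β) = μ, α = 0.9·0.7613 = 0.685 and β = 0.1·0.7613 = 0.076.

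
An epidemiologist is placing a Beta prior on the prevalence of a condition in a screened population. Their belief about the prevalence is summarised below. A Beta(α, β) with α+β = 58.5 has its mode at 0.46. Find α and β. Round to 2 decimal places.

α = 26.99, β = 31.51

Since the density peak of Beta(α,β) is at (α−1)/(α+β−2),
α = 1 + 0.46(58.5−2) = 26.99 and β = 58.5 − 26.99 = 31.51.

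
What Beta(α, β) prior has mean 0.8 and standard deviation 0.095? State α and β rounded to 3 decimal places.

α = 13.383, β = 3.346

Variance = 0.095² = 0.009025. The moment-matching identity α+β = μ(1−μ)/Var − 1 gives
α+β = 0.16/0.009025 − 1 = 16.7285, so α = μ·16.7285 = 13.383 and β = (1−μ)·16.7285 = 3.346.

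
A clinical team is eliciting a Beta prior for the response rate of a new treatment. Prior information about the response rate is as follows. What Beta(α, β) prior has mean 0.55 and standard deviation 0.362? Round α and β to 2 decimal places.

α = 0.49, β = 0.40

First σ² = 0.131044. Setting α = μn, β = (1−μ)n with n = α+β,
μ(1−μ)/(n+1) = 0.131044 ⇒ n+1 = 0.2475/0.131044 = 1.8887 ⇒ n = 0.8887.
Hence α = 0.55×0.8887 = 0.49, β = 0.45×0.8887 = 0.40.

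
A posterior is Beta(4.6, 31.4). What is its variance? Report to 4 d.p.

α+β = 36.0 and αβ = 144.44, so Var = αβ/[(α+β)²(α+β+1)] = 144.44/47952.000 = 0.0030.

0.0030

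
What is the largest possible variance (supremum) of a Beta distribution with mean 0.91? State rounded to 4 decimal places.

0.0819

Var = μ(1−μ)/(α+β+1), which approaches μ(1−μ) as α+β → 0.
So the supremum is μ(1−μ) = 0.91×0.09 = 0.0819.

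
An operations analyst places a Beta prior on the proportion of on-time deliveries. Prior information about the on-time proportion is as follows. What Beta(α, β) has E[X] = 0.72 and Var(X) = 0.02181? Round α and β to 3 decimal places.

α = 5.935, β = 2.308

Let s = α+β. The Beta variance is μ(1−μ)/(s+1).
So s+1 = μ(1−μ)/σ² = (0.72×0.28)/0.02181 = 0.2016/0.02181 = 9.2435, giving s = 8.2435.
Then α = μs = 0.72×8.2435 = 5.935 and β = (1−μ)s = 0.28×8.2435 = 2.308.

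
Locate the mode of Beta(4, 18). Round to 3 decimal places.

The density x^(α−1)(1−x)^(β−1) is maximised at (α−1)/(α+β−2) = 3/20 = 0.150.

0.150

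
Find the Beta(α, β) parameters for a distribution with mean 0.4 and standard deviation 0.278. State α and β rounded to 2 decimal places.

Variance = 0.278² = 0.077284. The moment-matching identity α+β = μ(1−μ)/Var − 1 gives
α+β = 0.24/0.077284 − 1 = 2.1054, so α = μ·2.1054 = 0.84 and β = (1−μ)·2.1054 = 1.26.

α = 0.84, β = 1.26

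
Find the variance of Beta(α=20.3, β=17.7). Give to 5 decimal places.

μ = 20.3/38.0 = 0.534211; Var = μ(1−μ)/(α+β+1) = 0.2488296/39.0 = 0.00638.

0.00638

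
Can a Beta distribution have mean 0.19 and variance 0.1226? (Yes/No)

Yes

A Beta with mean μ has variance μ(1−μ)/(α+β+1) < μ(1−μ).
Here μ(1−μ) = 0.19×0.81 = 0.1539, and 0.1226 < 0.1539.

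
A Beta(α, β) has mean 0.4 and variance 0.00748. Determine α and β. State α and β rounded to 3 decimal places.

α = 12.434, β = 18.651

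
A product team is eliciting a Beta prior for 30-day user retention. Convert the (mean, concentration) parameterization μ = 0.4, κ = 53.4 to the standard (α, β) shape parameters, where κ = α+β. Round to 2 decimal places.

α = 21.36, β = 32.04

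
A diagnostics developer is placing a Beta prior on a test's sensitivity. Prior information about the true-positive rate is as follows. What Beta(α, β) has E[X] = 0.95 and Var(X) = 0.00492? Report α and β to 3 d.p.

α = 8.222, β = 0.433

By moment matching, α+β = μ(1−μ)/σ² − 1 = (0.95·0.05)/0.00492 − 1 = 9.6545 − 1 = 8.6545.
Since α/(α+β) = μ, α = 0.95·8.6545 = 8.222 and β = 0.05·8.6545 = 0.433.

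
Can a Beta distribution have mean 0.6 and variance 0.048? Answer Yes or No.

A Beta with mean μ has variance μ(1−μ)/(α+β+1) < μ(1−μ).
Here μ(1−μ) = 0.6×0.4 = 0.24, and 0.048 < 0.24.

Yes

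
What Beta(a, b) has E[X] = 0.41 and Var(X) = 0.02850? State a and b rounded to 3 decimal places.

Write ν = a+b; then a = μν and Var = μ(1−μ)/(ν+1).
ν = μ(1−μ)/Var − 1 = 0.2419/0.02850 − 1 = 7.4877.
a = 0.41·7.4877 = 3.070, b = 0.59·7.4877 = 4.418.

a = 3.070, b = 4.418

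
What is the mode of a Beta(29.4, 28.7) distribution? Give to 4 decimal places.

0.5062

With α,β > 1, mode = (α−1)/(α+β−2) = 28.4/56.1 = 0.5062.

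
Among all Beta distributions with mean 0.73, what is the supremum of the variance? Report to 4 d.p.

0.1971

Var = μ(1−μ)/(α+β+1), which approaches μ(1−μ) as α+β → 0.
So the supremum is μ(1−μ) = 0.73×0.27 = 0.1971.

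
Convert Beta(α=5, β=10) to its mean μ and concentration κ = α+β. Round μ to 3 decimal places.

μ = 0.333, κ = 15

κ = α+β = 5+10 = 15; μ = α/κ = 5/15 = 0.333.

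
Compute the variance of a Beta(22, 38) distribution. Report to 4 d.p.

0.0038

α+β = 60 and αβ = 836, so Var = αβ/[(α+β)²(α+β+1)] = 836/219600 = 0.0038.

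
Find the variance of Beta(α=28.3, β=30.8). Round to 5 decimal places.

0.00415

μ = 28.3/59.1 = 0.478849; Var = μ(1−μ)/(α+β+1) = 0.2495527/60.1 = 0.00415.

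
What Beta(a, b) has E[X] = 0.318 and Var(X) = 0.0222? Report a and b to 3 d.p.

a = 2.789, b = 5.981

Let s = a+b. The Beta variance is μ(1−μ)/(s+1).
So s+1 = μ(1−μ)/σ² = (0.318×0.682)/0.0222 = 0.216876/0.0222 = 9.7692, giving s = 8.7692.
Then a = μs = 0.318×8.7692 = 2.789 and b = (1−μ)s = 0.682×8.7692 = 5.981.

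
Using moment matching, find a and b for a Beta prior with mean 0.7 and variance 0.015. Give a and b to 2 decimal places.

Let s = a+b. The Beta variance is μ(1−μ)/(s+1).
So s+1 = μ(1−μ)/σ² = (0.7×0.3)/0.015 = 0.21/0.015 = 14.0000, giving s = 13.0000.
Then a = μs = 0.7×13.0000 = 9.10 and b = (1−μ)s = 0.3×13.0000 = 3.90.

a = 9.10, b = 3.90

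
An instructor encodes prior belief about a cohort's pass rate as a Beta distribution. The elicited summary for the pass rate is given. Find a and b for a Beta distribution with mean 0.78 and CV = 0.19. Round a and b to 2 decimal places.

Var = (CV·μ)² = (0.19×0.78)² = 0.021963.
a+b = μ(1−μ)/Var − 1 = 0.1716/0.021963 − 1 = 6.8131.
Thus a = 0.78·6.8131 = 5.31 and b = 0.22·6.8131 = 1.50.

a = 5.31, b = 1.50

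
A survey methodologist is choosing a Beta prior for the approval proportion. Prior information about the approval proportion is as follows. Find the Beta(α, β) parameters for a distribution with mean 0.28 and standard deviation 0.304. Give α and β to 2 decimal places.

σ² = 0.304² = 0.092416.
With s = α+β, Var = μ(1−μ)/(s+1), so s+1 = (0.28×0.72)/0.092416 = 2.1814 and s = 1.1814.
α = μs = 0.33, β = (1−μ)s = 0.85.

α = 0.33, β = 0.85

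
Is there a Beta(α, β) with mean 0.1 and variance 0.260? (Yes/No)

No

The Beta variance bound is σ² < μ(1−μ).
Here μ(1−μ) = 0.1×0.9 = 0.09, and 0.260 ≥ 0.09.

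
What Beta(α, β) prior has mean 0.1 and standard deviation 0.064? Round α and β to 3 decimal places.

First σ² = 0.004096. Setting α = μn, β = (1−μ)n with n = α+β,
μ(1−μ)/(n+1) = 0.004096 ⇒ n+1 = 0.09/0.004096 = 21.9727 ⇒ n = 20.9727.
Hence α = 0.1×20.9727 = 2.097, β = 0.9×20.9727 = 18.875.

α = 2.097, β = 18.875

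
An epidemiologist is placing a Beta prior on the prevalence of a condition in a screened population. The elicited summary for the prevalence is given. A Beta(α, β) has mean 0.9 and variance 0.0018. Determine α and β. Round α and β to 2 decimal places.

α = 44.10, β = 4.90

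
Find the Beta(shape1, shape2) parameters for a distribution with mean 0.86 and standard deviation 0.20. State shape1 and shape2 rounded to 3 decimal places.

Variance = 0.20² = 0.0400. The moment-matching identity shape1+shape2 = μ(1−μ)/Var − 1 gives
shape1+shape2 = 0.1204/0.0400 − 1 = 2.0100, so shape1 = μ·2.0100 = 1.729 and shape2 = (1−μ)·2.0100 = 0.281.

shape1 = 1.729, shape2 = 0.281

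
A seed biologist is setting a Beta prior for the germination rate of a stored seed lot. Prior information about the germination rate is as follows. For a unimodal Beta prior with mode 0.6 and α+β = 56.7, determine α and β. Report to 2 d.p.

α = 33.82, β = 22.88

Mode = (α−1)/(κ−2) with κ = α+β, so α−1 = 0.6·54.7 = 32.82.
α = 33.82; β = κ − α = 22.88.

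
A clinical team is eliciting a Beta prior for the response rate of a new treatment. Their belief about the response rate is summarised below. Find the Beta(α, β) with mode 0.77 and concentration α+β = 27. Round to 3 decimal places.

α = 20.250, β = 6.750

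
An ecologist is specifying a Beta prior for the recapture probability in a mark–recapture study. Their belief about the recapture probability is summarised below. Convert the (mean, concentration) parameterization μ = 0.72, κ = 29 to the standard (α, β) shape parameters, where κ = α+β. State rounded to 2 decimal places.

α = 20.88, β = 8.12

α = μκ = 0.72×29 = 20.88 and β = (1−μ)κ = 0.28×29 = 8.12.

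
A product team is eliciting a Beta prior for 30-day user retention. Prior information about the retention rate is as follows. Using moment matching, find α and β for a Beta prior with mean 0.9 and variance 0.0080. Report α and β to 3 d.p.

Write ν = α+β; then α = μν and Var = μ(1−μ)/(ν+1).
ν = μ(1−μ)/Var − 1 = 0.09/0.0080 − 1 = 10.2500.
α = 0.9·10.2500 = 9.225, β = 0.1·10.2500 = 1.025.

α = 9.225, β = 1.025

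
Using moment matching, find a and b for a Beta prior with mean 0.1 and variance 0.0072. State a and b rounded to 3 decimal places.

Let s = a+b. The Beta variance is μ(1−μ)/(s+1).
So s+1 = μ(1−μ)/σ² = (0.1×0.9)/0.0072 = 0.09/0.0072 = 12.5000, giving s = 11.5000.
Then a = μs = 0.1×11.5000 = 1.150 and b = (1−μ)s = 0.9×11.5000 = 10.350.

a = 1.150, b = 10.350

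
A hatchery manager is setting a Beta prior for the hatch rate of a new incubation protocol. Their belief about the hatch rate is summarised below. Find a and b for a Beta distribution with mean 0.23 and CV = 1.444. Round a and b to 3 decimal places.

σ = CV·μ = 1.444×0.23 = 0.33212, so σ² = 0.110304.
s+1 = μ(1−μ)/σ² = 0.1771/0.110304 = 1.6056, so s = a+b = 0.6056.
a = μs = 0.139, b = (1−μ)s = 0.466.

a = 0.139, b = 0.466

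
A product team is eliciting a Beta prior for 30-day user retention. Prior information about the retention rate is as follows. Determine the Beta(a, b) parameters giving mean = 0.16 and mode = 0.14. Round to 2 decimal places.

Let s = a+b. Mean gives a = μs = 0.16s; mode gives (a−1)/(s−2) = 0.14.
Substituting: 0.16s − 1 = 0.14(s−2) = 0.14s − 0.28, so 0.02s = 0.72 and s = 36.0000.
Then a = 0.16×36.0000 = 5.76 and b = s−a = 30.24.

a = 5.76, b = 30.24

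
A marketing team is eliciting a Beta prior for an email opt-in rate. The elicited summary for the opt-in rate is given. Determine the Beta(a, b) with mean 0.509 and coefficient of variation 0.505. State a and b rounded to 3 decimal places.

a = 1.416, b = 1.366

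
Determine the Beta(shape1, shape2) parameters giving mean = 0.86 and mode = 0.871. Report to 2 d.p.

Let s = shape1+shape2. Mean gives shape1 = μs = 0.86s; mode gives (shape1−1)/(s−2) = 0.871.
Substituting: 0.86s − 1 = 0.871(s−2) = 0.871s − 1.742, so -0.011s = -0.742 and s = 67.4545.
Then shape1 = 0.86×67.4545 = 58.01 and shape2 = s−shape1 = 9.44.

shape1 = 58.01, shape2 = 9.44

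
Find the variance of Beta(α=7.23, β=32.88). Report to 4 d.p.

0.0036

α+β = 40.11 and αβ = 237.7224, so Var = αβ/[(α+β)²(α+β+1)] = 237.7224/66138.265431 = 0.0036.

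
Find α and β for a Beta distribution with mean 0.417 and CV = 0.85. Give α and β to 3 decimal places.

α = 0.390, β = 0.545

σ = CV·μ = 0.85×0.417 = 0.35445, so σ² = 0.125635.
s+1 = μ(1−μ)/σ² = 0.243111/0.125635 = 1.9351, so s = α+β = 0.9351.
α = μs = 0.390, β = (1−μ)s = 0.545.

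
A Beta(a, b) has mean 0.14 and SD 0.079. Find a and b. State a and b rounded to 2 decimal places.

a = 2.56, b = 15.73

Variance = 0.079² = 0.006241. The moment-matching identity a+b = μ(1−μ)/Var − 1 gives
a+b = 0.1204/0.006241 − 1 = 18.2918, so a = μ·18.2918 = 2.56 and b = (1−μ)·18.2918 = 15.73.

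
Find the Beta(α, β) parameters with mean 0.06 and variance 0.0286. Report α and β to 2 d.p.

Let s = α+β. The Beta variance is μ(1−μ)/(s+1).
So s+1 = μ(1−μ)/σ² = (0.06×0.94)/0.0286 = 0.0564/0.0286 = 1.9720, giving s = 0.9720.
Then α = μs = 0.06×0.9720 = 0.06 and β = (1−μ)s = 0.94×0.9720 = 0.91.

α = 0.06, β = 0.91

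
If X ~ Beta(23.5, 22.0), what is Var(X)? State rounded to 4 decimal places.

0.0054

α+β = 45.5 and αβ = 517.00, so Var = αβ/[(α+β)²(α+β+1)] = 517.00/96266.625 = 0.0054.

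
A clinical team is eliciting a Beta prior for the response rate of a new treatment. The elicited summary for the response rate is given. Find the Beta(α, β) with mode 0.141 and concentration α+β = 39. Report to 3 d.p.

Since the density peak of Beta(α,β) is at (α−1)/(α+β−2),
α = 1 + 0.141(39−2) = 6.217 and β = 39 − 6.217 = 32.783.

α = 6.217, β = 32.783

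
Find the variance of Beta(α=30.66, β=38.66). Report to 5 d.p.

α+β = 69.32 and αβ = 1185.3156, so Var = αβ/[(α+β)²(α+β+1)] = 1185.3156/337906.051968 = 0.00351.

0.00351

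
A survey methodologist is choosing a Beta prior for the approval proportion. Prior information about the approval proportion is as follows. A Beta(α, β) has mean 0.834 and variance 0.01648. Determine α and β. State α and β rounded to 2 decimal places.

α = 6.17, β = 1.23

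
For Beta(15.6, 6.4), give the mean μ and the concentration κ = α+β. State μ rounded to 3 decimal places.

μ = 0.709, κ = 22.0

κ = α+β = 15.6+6.4 = 22.0; μ = α/κ = 15.6/22.0 = 0.709.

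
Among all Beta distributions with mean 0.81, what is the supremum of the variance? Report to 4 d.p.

0.1539

Var = μ(1−μ)/(α+β+1), which approaches μ(1−μ) as α+β → 0.
So the supremum is μ(1−μ) = 0.81×0.19 = 0.1539.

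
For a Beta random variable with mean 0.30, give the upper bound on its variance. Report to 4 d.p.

0.2100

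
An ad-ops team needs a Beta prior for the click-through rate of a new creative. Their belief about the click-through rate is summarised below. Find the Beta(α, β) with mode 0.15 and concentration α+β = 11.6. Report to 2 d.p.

α = 2.44, β = 9.16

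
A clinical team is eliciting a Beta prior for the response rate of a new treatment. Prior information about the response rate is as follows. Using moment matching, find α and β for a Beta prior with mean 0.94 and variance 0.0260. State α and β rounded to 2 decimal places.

Let s = α+β. The Beta variance is μ(1−μ)/(s+1).
So s+1 = μ(1−μ)/σ² = (0.94×0.06)/0.0260 = 0.0564/0.0260 = 2.1692, giving s = 1.1692.
Then α = μs = 0.94×1.1692 = 1.10 and β = (1−μ)s = 0.06×1.1692 = 0.07.

α = 1.10, β = 0.07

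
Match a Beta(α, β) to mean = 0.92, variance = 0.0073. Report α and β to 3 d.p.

Let s = α+β. The Beta variance is μ(1−μ)/(s+1).
So s+1 = μ(1−μ)/σ² = (0.92×0.08)/0.0073 = 0.0736/0.0073 = 10.0822, giving s = 9.0822.
Then α = μs = 0.92×9.0822 = 8.356 and β = (1−μ)s = 0.08×9.0822 = 0.727.

α = 8.356, β = 0.727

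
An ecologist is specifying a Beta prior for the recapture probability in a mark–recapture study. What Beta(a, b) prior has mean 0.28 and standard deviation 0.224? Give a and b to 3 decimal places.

First σ² = 0.050176. Setting a = μn, b = (1−μ)n with n = a+b,
μ(1−μ)/(n+1) = 0.050176 ⇒ n+1 = 0.2016/0.050176 = 4.0179 ⇒ n = 3.0179.
Hence a = 0.28×3.0179 = 0.845, b = 0.72×3.0179 = 2.173.

a = 0.845, b = 2.173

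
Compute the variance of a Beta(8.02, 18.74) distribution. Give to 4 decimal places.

0.0076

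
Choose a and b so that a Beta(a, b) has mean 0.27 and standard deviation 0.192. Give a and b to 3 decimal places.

First σ² = 0.036864. Setting a = μn, b = (1−μ)n with n = a+b,
μ(1−μ)/(n+1) = 0.036864 ⇒ n+1 = 0.1971/0.036864 = 5.3467 ⇒ n = 4.3467.
Hence a = 0.27×4.3467 = 1.174, b = 0.73×4.3467 = 3.173.

a = 1.174, b = 3.173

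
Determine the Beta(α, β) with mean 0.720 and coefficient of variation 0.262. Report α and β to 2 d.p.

α = 3.36, β = 1.31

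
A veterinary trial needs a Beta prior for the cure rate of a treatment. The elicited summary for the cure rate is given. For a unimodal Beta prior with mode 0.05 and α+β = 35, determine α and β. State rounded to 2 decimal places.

Mode = (α−1)/(κ−2) with κ = α+β, so α−1 = 0.05·33 = 1.65.
α = 2.65; β = κ − α = 32.35.

α = 2.65, β = 32.35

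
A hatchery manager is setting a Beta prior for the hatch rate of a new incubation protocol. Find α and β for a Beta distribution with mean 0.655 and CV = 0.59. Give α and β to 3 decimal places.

α = 0.336, β = 0.177

Var = (CV·μ)² = (0.59×0.655)² = 0.149344.
α+β = μ(1−μ)/Var − 1 = 0.225975/0.149344 − 1 = 0.5131.
Thus α = 0.655·0.5131 = 0.336 and β = 0.345·0.5131 = 0.177.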